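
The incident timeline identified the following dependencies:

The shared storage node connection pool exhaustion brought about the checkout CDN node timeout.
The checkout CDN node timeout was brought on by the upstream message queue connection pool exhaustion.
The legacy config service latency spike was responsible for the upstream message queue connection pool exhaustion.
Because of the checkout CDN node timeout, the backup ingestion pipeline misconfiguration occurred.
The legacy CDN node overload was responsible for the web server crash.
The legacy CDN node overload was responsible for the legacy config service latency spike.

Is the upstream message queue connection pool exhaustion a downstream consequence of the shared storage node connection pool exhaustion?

No

The shared storage node connection pool exhaustion leads to the checkout CDN node timeout, the backup ingestion pipeline misconfiguration; the upstream message queue connection pool exhaustion is not among them.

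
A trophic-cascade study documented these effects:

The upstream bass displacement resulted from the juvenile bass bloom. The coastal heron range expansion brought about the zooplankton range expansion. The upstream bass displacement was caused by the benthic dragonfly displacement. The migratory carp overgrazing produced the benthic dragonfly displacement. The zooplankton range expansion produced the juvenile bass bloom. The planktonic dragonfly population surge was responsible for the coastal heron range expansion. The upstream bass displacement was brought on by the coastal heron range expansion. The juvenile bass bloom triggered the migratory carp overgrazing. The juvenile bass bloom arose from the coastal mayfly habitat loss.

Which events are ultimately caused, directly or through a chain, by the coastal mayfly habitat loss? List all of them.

the benthic dragonfly displacement, the juvenile bass bloom, the migratory carp overgrazing, the upstream bass displacement

Direct effects: the juvenile bass bloom.
2 steps out: the migratory carp overgrazing, the upstream bass displacement.
3 steps out: the benthic dragonfly displacement.
Not reachable from it: the planktonic dragonfly population surge, the coastal heron range expansion, the zooplankton range expansion.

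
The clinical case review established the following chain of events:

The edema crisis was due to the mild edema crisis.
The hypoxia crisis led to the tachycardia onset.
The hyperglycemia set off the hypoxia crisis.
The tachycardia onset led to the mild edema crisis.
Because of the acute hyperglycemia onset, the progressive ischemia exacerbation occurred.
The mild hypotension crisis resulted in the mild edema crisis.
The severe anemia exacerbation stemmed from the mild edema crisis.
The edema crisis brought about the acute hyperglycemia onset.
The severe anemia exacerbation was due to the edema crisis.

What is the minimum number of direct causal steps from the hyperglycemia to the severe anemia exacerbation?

4

Shortest chain: the hyperglycemia → the hypoxia crisis → the tachycardia onset → the mild edema crisis → the severe anemia exacerbation.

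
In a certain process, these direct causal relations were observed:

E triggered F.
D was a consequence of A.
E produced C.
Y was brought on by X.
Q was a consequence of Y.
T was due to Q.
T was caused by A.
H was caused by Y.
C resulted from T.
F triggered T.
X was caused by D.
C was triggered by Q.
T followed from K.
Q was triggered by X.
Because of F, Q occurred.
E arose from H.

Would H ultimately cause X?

No

H leads to E, F, Q, T, C; X is not among them.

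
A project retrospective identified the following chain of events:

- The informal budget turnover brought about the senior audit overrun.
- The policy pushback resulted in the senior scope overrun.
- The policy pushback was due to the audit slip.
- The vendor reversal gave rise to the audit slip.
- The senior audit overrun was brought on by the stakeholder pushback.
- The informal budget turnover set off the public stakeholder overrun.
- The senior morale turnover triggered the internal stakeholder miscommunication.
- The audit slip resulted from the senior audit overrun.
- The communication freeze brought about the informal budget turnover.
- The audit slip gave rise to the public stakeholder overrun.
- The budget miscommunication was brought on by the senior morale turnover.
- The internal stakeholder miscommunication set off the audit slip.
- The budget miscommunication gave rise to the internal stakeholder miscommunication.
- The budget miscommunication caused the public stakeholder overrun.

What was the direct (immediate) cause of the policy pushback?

the audit slip

Upstream contributors include the vendor reversal, the communication freeze, the senior morale turnover, the budget miscommunication, the informal budget turnover, the stakeholder pushback, the senior audit overrun, the internal stakeholder miscommunication, but only the audit slip feeds directly into the policy pushback.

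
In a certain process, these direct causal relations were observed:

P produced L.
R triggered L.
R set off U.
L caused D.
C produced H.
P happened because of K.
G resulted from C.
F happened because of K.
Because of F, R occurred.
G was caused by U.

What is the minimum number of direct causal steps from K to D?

3

Shortest chain: K → P → L → D.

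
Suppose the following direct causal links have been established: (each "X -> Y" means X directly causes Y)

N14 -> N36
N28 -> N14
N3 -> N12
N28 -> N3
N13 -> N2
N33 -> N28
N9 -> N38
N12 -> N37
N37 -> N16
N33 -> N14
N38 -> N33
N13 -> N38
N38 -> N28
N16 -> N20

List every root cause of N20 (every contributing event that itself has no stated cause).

Tracing upstream from N20: N20 ← N16 ← N37 ← N12 ← N3 ← N28 ← N38 ← N13.
A separate upstream branch: N20 ← N16 ← N37 ← N12 ← N3 ← N28 ← N38 ← N9.
Each of those chain origins has no stated cause.

N13, N9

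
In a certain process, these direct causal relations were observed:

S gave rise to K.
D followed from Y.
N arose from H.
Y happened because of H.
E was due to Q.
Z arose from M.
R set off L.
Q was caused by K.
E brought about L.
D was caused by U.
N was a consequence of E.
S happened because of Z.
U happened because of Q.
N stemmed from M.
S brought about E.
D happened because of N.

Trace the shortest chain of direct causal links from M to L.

M → Z → S → E → L

M → Z
Z → S
S → E
E → L
Length: 4 steps.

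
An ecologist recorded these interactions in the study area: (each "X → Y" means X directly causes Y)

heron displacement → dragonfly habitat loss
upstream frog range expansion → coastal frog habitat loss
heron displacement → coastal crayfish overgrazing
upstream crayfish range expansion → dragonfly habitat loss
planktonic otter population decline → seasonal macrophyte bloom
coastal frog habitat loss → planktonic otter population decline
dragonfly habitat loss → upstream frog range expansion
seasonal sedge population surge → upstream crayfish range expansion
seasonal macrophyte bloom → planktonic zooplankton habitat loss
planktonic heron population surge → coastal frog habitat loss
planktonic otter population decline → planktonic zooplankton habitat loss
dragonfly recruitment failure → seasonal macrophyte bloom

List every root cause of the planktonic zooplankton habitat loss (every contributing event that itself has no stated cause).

the dragonfly recruitment failure, the heron displacement, the planktonic heron population surge, the seasonal sedge population surge

Tracing upstream from the planktonic zooplankton habitat loss: the planktonic zooplankton habitat loss ← the planktonic otter population decline ← the coastal frog habitat loss ← the planktonic heron population surge.
A separate upstream branch: the planktonic zooplankton habitat loss ← the planktonic otter population decline ← the coastal frog habitat loss ← the upstream frog range expansion ← the dragonfly habitat loss ← the heron displacement.
A separate upstream branch: the planktonic zooplankton habitat loss ← the planktonic otter population decline ← the coastal frog habitat loss ← the upstream frog range expansion ← the dragonfly habitat loss ← the upstream crayfish range expansion ← the seasonal sedge population surge.
A separate upstream branch: the planktonic zooplankton habitat loss ← the seasonal macrophyte bloom ← the dragonfly recruitment failure.
Each of those chain origins has no stated cause.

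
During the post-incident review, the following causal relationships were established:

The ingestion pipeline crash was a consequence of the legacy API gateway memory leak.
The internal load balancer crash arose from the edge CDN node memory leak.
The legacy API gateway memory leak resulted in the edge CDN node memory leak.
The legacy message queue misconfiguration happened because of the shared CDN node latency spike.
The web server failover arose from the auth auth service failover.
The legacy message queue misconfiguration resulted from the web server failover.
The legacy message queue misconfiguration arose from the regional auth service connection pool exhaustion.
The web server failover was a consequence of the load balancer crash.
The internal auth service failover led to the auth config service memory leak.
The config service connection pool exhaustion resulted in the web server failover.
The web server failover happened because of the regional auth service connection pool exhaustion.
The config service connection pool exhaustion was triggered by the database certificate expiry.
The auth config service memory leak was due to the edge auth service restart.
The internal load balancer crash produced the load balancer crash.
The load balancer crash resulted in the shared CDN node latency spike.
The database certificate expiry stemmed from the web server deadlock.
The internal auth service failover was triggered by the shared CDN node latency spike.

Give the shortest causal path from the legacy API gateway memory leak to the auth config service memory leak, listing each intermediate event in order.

the legacy API gateway memory leak → the edge CDN node memory leak → the internal load balancer crash → the load balancer crash → the shared CDN node latency spike → the internal auth service failover → the auth config service memory leak

the legacy API gateway memory leak → the edge CDN node memory leak
the edge CDN node memory leak → the internal load balancer crash
the internal load balancer crash → the load balancer crash
the load balancer crash → the shared CDN node latency spike
the shared CDN node latency spike → the internal auth service failover
the internal auth service failover → the auth config service memory leak
Length: 6 steps.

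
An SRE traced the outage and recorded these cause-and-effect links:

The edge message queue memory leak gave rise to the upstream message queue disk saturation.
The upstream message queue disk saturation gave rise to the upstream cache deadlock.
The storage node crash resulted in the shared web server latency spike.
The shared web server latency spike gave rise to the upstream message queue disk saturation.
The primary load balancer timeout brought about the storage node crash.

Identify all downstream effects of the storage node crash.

the shared web server latency spike, the upstream cache deadlock, the upstream message queue disk saturation

Direct effects: the shared web server latency spike.
2 steps out: the upstream message queue disk saturation.
3 steps out: the upstream cache deadlock.
Not reachable from it: the primary load balancer timeout, the edge message queue memory leak.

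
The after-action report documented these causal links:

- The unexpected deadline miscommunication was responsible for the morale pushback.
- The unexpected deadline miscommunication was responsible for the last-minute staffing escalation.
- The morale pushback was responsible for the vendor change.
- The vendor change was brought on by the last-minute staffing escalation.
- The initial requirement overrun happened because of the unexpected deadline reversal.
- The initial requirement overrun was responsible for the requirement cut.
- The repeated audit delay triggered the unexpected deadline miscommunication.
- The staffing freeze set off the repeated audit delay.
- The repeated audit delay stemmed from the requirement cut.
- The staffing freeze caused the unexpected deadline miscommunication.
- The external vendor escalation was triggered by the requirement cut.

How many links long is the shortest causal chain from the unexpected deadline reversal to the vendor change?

Shortest chain: the unexpected deadline reversal → the initial requirement overrun → the requirement cut → the repeated audit delay → the unexpected deadline miscommunication → the morale pushback → the vendor change.

6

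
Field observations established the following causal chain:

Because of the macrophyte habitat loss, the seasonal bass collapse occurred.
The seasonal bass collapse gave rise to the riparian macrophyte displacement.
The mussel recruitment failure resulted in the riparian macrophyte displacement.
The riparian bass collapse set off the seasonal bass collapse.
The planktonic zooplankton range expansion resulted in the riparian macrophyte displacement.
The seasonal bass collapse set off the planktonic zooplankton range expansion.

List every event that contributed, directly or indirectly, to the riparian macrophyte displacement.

the macrophyte habitat loss, the mussel recruitment failure, the planktonic zooplankton range expansion, the riparian bass collapse, the seasonal bass collapse

Immediate causes of the riparian macrophyte displacement: the mussel recruitment failure, the seasonal bass collapse, the planktonic zooplankton range expansion.
Further upstream: the riparian bass collapse, the macrophyte habitat loss.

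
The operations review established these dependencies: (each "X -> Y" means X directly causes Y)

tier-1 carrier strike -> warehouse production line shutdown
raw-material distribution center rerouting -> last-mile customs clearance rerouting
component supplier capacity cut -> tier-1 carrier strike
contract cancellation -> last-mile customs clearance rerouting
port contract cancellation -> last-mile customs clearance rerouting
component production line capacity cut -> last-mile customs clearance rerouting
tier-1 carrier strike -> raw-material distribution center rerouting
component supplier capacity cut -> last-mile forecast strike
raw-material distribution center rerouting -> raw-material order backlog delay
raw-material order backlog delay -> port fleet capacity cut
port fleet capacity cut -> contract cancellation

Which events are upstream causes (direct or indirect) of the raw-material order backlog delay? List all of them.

the component supplier capacity cut, the raw-material distribution center rerouting, the tier-1 carrier strike

Immediate cause of the raw-material order backlog delay: the raw-material distribution center rerouting.
Further upstream: the component supplier capacity cut, the tier-1 carrier strike.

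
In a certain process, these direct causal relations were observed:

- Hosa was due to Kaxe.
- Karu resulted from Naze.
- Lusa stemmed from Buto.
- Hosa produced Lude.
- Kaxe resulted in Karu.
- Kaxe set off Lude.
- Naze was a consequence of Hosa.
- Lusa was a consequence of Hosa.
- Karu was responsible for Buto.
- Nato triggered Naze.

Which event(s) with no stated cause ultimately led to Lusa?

Tracing upstream from Lusa: Lusa ← Hosa ← Kaxe.
A separate upstream branch: Lusa ← Buto ← Karu ← Naze ← Nato.
Each of those chain origins has no stated cause.

Kaxe, Nato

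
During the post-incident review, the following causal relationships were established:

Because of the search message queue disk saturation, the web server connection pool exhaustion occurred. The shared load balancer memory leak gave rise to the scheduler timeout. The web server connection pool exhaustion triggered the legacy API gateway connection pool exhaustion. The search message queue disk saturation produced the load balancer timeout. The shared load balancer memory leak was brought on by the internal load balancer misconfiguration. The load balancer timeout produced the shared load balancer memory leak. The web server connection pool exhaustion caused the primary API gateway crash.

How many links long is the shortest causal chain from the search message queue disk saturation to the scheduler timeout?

3

Shortest chain: the search message queue disk saturation → the load balancer timeout → the shared load balancer memory leak → the scheduler timeout.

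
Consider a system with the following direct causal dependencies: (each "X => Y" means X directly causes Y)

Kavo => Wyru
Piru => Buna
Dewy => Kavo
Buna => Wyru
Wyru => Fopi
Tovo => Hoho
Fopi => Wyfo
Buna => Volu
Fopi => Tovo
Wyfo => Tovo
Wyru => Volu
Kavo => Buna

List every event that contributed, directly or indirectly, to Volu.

Buna, Dewy, Kavo, Piru, Wyru

Immediate causes of Volu: Buna, Wyru.
Further upstream: Dewy, Kavo, Piru.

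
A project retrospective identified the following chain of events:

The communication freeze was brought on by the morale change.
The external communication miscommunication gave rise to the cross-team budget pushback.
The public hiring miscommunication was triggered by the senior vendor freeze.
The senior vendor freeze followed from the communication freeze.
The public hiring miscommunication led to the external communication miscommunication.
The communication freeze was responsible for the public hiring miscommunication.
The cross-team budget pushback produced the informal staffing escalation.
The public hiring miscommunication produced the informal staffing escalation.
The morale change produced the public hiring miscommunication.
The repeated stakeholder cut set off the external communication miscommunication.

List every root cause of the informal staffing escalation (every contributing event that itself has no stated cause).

the morale change, the repeated stakeholder cut

Tracing upstream from the informal staffing escalation: the informal staffing escalation ← the public hiring miscommunication ← the morale change.
A separate upstream branch: the informal staffing escalation ← the cross-team budget pushback ← the external communication miscommunication ← the repeated stakeholder cut.
Each of those chain origins has no stated cause.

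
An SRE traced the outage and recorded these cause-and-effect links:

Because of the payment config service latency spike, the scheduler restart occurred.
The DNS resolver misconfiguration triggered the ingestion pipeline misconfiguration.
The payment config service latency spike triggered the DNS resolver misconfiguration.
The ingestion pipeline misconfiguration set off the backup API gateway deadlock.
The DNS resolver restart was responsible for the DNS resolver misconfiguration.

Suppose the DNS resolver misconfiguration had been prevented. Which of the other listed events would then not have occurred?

Downstream of the DNS resolver misconfiguration: the ingestion pipeline misconfiguration, the backup API gateway deadlock.

the backup API gateway deadlock, the ingestion pipeline misconfiguration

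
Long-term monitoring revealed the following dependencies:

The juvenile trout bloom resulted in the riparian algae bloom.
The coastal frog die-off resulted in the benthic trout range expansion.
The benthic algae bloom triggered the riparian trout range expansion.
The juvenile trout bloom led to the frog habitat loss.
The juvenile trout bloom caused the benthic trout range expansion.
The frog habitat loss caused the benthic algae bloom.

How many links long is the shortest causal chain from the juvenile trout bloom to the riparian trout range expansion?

3

Shortest chain: the juvenile trout bloom → the frog habitat loss → the benthic algae bloom → the riparian trout range expansion.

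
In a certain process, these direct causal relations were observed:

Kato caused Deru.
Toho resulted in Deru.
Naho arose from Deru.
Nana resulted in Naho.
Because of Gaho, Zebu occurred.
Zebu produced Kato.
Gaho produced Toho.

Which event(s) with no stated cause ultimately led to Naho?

Gaho, Nana

Tracing upstream from Naho: Naho ← Deru ← Toho ← Gaho.
A separate upstream branch: Naho ← Nana.
Each of those chain origins has no stated cause.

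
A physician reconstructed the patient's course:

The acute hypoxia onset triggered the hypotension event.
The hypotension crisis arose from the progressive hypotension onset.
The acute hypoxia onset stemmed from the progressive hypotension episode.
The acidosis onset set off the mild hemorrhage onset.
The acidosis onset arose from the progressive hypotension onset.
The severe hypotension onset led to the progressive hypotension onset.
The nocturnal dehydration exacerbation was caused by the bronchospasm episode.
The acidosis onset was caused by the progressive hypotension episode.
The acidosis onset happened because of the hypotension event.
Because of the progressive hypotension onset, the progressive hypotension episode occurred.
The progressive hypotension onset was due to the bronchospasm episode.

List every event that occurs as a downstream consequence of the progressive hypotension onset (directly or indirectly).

Direct effects: the progressive hypotension episode, the acidosis onset, the hypotension crisis.
2 steps out: the acute hypoxia onset, the mild hemorrhage onset.
3 steps out: the hypotension event.
Not reachable from it: the severe hypotension onset, the bronchospasm episode, the nocturnal dehydration exacerbation.

the acidosis onset, the acute hypoxia onset, the hypotension crisis, the hypotension event, the mild hemorrhage onset, the progressive hypotension episode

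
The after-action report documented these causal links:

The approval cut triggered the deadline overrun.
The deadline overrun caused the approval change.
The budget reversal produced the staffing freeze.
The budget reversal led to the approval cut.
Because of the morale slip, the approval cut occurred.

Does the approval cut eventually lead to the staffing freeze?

No

The approval cut leads to the deadline overrun, the approval change; the staffing freeze is not among them.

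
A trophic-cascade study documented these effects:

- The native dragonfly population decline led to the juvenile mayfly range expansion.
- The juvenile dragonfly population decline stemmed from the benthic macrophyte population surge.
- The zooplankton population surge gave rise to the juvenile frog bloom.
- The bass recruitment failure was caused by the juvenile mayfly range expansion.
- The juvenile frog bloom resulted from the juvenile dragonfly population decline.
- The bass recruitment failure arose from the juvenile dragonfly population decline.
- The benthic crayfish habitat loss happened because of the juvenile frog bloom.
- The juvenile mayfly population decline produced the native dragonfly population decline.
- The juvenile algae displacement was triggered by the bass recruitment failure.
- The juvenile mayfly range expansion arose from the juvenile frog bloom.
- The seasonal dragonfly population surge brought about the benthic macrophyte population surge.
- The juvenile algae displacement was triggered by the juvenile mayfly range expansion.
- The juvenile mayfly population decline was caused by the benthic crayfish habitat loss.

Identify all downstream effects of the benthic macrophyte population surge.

Direct effects: the juvenile dragonfly population decline.
2 steps out: the juvenile frog bloom, the bass recruitment failure.
3 steps out: the benthic crayfish habitat loss, the juvenile mayfly range expansion, the juvenile algae displacement.
4 steps out: the juvenile mayfly population decline.
5 steps out: the native dragonfly population decline.
Not reachable from it: the seasonal dragonfly population surge, the zooplankton population surge.

the bass recruitment failure, the benthic crayfish habitat loss, the juvenile algae displacement, the juvenile dragonfly population decline, the juvenile frog bloom, the juvenile mayfly population decline, the juvenile mayfly range expansion, the native dragonfly population decline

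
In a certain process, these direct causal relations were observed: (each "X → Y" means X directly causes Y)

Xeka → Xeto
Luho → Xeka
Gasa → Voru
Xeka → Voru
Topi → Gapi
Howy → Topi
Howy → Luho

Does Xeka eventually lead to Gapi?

Xeka leads to Xeto, Voru; Gapi is not among them.

No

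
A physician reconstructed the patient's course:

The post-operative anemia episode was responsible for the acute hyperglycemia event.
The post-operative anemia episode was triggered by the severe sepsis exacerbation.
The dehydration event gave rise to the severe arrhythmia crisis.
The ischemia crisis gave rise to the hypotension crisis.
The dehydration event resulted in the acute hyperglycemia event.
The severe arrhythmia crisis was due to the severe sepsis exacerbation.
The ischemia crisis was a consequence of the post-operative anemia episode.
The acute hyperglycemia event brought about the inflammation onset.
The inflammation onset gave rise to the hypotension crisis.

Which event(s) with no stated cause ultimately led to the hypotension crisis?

Tracing upstream from the hypotension crisis: the hypotension crisis ← the ischemia crisis ← the post-operative anemia episode ← the severe sepsis exacerbation.
A separate upstream branch: the hypotension crisis ← the inflammation onset ← the acute hyperglycemia event ← the dehydration event.
Each of those chain origins has no stated cause.

the dehydration event, the severe sepsis exacerbation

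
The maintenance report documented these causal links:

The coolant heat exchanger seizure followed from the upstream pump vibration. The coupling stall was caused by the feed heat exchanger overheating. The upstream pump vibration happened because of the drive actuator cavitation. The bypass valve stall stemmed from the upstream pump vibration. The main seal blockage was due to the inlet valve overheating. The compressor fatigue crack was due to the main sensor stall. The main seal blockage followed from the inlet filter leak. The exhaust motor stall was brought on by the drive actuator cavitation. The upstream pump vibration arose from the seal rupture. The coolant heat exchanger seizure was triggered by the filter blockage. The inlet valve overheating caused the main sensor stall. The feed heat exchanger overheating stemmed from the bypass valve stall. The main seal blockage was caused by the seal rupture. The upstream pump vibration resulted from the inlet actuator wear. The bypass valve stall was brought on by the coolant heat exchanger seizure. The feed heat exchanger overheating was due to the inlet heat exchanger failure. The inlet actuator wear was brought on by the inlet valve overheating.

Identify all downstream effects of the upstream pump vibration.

Direct effects: the coolant heat exchanger seizure, the bypass valve stall.
2 steps out: the feed heat exchanger overheating.
3 steps out: the coupling stall.
Not reachable from it: the inlet valve overheating, the main sensor stall, the drive actuator cavitation, the seal rupture, the compressor fatigue crack, the inlet actuator wear, the filter blockage, the exhaust motor stall, the inlet filter leak, the main seal blockage, the inlet heat exchanger failure.

the bypass valve stall, the coolant heat exchanger seizure, the coupling stall, the feed heat exchanger overheating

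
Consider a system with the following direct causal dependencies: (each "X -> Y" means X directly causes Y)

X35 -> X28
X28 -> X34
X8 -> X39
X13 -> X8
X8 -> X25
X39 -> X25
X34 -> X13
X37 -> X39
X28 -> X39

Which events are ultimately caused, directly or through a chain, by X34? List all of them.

Direct effects: X13.
2 steps out: X8.
3 steps out: X39, X25.
Not reachable from it: X35, X28, X37.

X13, X25, X39, X8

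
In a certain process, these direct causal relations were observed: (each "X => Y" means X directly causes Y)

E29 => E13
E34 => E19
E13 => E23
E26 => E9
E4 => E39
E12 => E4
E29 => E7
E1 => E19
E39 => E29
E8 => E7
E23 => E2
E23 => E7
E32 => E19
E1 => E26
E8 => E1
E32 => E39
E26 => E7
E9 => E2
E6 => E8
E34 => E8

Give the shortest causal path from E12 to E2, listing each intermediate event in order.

E12 → E4 → E39 → E29 → E13 → E23 → E2

E12 → E4
E4 → E39
E39 → E29
E29 → E13
E13 → E23
E23 → E2
Length: 6 steps.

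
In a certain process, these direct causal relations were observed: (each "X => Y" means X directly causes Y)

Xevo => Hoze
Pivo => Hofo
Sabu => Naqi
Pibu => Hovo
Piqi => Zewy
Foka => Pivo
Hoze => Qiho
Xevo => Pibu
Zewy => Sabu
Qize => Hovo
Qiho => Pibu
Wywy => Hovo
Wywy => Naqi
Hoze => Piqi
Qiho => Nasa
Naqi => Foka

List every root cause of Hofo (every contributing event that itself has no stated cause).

Tracing upstream from Hofo: Hofo ← Pivo ← Foka ← Naqi ← Sabu ← Zewy ← Piqi ← Hoze ← Xevo.
A separate upstream branch: Hofo ← Pivo ← Foka ← Naqi ← Wywy.
Each of those chain origins has no stated cause.

Wywy, Xevo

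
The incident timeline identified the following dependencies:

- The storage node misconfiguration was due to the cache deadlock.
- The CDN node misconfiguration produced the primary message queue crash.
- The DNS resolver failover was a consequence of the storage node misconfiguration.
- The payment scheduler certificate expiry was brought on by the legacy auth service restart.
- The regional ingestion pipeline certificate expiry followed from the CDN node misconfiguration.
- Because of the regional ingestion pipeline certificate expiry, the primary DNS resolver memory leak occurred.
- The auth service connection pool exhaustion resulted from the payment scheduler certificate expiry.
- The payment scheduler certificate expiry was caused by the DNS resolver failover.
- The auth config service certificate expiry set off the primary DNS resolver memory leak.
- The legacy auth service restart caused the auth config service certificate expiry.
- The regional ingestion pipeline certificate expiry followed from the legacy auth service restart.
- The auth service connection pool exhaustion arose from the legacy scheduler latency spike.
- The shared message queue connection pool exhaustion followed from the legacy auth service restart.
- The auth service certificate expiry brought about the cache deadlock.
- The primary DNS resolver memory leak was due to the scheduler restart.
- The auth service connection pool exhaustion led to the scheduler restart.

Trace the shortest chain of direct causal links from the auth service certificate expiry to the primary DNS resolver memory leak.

the auth service certificate expiry → the cache deadlock → the storage node misconfiguration → the DNS resolver failover → the payment scheduler certificate expiry → the auth service connection pool exhaustion → the scheduler restart → the primary DNS resolver memory leak

the auth service certificate expiry → the cache deadlock
the cache deadlock → the storage node misconfiguration
the storage node misconfiguration → the DNS resolver failover
the DNS resolver failover → the payment scheduler certificate expiry
the payment scheduler certificate expiry → the auth service connection pool exhaustion
the auth service connection pool exhaustion → the scheduler restart
the scheduler restart → the primary DNS resolver memory leak
Length: 7 steps.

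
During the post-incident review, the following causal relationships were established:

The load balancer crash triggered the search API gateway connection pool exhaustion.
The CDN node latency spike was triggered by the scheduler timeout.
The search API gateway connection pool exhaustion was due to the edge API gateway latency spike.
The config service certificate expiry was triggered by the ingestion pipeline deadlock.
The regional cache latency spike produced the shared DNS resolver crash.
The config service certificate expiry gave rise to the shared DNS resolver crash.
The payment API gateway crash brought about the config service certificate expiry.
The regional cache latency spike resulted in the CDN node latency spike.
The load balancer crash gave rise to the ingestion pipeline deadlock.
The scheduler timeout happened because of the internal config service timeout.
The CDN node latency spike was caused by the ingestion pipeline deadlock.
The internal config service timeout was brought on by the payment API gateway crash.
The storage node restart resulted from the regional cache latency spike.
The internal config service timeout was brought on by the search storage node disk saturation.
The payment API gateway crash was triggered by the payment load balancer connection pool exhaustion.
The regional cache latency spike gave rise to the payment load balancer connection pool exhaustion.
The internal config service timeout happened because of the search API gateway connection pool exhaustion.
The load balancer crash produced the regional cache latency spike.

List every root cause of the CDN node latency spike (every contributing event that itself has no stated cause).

the edge API gateway latency spike, the load balancer crash, the search storage node disk saturation

Tracing upstream from the CDN node latency spike: the CDN node latency spike ← the regional cache latency spike ← the load balancer crash.
A separate upstream branch: the CDN node latency spike ← the scheduler timeout ← the internal config service timeout ← the search API gateway connection pool exhaustion ← the edge API gateway latency spike.
A separate upstream branch: the CDN node latency spike ← the scheduler timeout ← the internal config service timeout ← the search storage node disk saturation.
Each of those chain origins has no stated cause.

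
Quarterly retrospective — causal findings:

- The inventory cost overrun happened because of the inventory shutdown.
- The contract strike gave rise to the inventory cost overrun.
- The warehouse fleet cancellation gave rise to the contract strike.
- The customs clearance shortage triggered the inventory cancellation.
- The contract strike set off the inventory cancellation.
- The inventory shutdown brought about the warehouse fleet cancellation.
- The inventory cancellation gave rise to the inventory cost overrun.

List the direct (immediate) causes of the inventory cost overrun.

the contract strike, the inventory cancellation, the inventory shutdown

Upstream contributors include the warehouse fleet cancellation, the customs clearance shortage, but only the contract strike, the inventory cancellation, the inventory shutdown feed directly into the inventory cost overrun.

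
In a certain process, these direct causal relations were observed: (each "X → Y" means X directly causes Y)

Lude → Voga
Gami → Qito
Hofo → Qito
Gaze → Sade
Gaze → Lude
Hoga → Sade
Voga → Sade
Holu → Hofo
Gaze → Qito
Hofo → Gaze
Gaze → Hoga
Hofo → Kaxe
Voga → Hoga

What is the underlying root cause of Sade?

Holu

Tracing upstream from Sade: Sade ← Gaze ← Hofo ← Holu.
Holu has no stated cause, so it is the root.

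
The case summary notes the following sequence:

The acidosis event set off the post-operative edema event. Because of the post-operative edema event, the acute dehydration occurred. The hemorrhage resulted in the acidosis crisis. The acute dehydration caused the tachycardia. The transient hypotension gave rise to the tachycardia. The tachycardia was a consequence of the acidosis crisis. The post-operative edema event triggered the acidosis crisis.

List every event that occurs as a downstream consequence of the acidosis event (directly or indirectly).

Direct effects: the post-operative edema event.
2 steps out: the acidosis crisis, the acute dehydration.
3 steps out: the tachycardia.
Not reachable from it: the hemorrhage, the transient hypotension.

the acidosis crisis, the acute dehydration, the post-operative edema event, the tachycardia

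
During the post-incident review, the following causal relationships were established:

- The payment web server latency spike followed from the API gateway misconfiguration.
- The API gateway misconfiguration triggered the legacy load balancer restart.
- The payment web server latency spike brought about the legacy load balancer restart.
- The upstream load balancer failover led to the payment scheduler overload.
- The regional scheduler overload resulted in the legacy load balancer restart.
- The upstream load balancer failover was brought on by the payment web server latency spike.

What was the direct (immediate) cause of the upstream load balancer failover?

the payment web server latency spike

Upstream contributors include the API gateway misconfiguration, but only the payment web server latency spike feeds directly into the upstream load balancer failover.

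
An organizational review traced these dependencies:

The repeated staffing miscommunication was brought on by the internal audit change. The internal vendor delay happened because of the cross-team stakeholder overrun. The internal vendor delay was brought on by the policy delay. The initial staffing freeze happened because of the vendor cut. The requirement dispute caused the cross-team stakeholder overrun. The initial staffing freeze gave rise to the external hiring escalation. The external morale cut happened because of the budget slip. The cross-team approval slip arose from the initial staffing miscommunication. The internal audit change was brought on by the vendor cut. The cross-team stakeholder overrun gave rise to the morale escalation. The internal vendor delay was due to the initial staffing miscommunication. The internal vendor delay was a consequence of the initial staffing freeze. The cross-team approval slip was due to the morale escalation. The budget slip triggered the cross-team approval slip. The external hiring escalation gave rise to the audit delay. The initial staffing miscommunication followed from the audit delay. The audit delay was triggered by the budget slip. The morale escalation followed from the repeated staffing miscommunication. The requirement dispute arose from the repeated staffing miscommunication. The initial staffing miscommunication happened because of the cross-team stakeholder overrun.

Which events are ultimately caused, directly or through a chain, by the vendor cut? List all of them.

Direct effects: the internal audit change, the initial staffing freeze.
2 steps out: the repeated staffing miscommunication, the external hiring escalation, the internal vendor delay.
3 steps out: the requirement dispute, the morale escalation, the audit delay.
4 steps out: the cross-team stakeholder overrun, the initial staffing miscommunication, the cross-team approval slip.
Not reachable from it: the budget slip, the policy delay, the external morale cut.

the audit delay, the cross-team approval slip, the cross-team stakeholder overrun, the external hiring escalation, the initial staffing freeze, the initial staffing miscommunication, the internal audit change, the internal vendor delay, the morale escalation, the repeated staffing miscommunication, the requirement dispute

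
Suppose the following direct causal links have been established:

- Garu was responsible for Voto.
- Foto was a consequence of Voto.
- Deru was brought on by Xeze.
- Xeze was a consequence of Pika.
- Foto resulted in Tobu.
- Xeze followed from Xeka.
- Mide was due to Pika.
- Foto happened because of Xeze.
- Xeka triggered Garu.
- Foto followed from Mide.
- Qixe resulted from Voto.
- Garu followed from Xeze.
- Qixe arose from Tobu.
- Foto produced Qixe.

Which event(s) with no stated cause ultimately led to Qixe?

Pika, Xeka

Tracing upstream from Qixe: Qixe ← Foto ← Mide ← Pika.
A separate upstream branch: Qixe ← Voto ← Garu ← Xeka.
Each of those chain origins has no stated cause.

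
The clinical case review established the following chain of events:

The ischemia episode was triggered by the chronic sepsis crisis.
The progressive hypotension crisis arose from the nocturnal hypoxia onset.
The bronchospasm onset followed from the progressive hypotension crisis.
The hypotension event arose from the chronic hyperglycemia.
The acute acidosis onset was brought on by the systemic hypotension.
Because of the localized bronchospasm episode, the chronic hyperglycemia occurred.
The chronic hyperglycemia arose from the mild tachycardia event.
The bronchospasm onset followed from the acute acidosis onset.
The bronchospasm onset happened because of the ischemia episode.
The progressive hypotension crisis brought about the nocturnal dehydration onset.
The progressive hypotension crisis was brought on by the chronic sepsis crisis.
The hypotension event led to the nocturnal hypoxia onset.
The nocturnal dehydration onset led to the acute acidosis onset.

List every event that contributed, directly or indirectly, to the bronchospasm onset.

Immediate causes of the bronchospasm onset: the ischemia episode, the progressive hypotension crisis, the acute acidosis onset.
Further upstream: the localized bronchospasm episode, the mild tachycardia event, the chronic sepsis crisis, the chronic hyperglycemia, the hypotension event, the nocturnal hypoxia onset, the nocturnal dehydration onset, the systemic hypotension.

the acute acidosis onset, the chronic hyperglycemia, the chronic sepsis crisis, the hypotension event, the ischemia episode, the localized bronchospasm episode, the mild tachycardia event, the nocturnal dehydration onset, the nocturnal hypoxia onset, the progressive hypotension crisis, the systemic hypotension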